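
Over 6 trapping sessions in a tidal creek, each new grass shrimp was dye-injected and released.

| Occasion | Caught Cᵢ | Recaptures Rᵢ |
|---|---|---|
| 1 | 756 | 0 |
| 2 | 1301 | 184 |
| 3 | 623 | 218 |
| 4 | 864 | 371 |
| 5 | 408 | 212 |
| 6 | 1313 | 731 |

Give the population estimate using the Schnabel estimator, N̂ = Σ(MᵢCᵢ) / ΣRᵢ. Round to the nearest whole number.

Marked at large before each occasion: Mᵢ = Σⱼ<ᵢ (Cⱼ − Rⱼ) → M1=0, M2=756, M3=1873, M4=2278, M5=2771, M6=2967
Σ MᵢCᵢ = 0·756 + 756·1301 + 1873·623 + 2278·864 + 2771·408 + 2967·1313 = 0 + 983556 + 1166879 + 1968192 + 1130568 + 3895671 = 9144866
Σ Rᵢ = 0 + 184 + 218 + 371 + 212 + 731 = 1716
N̂ = 9144866 / 1716 ≈ 5329.2 → 5329

N ≈ 5329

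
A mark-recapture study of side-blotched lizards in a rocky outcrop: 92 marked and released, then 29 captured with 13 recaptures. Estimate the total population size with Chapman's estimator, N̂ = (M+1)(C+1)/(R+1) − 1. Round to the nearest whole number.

N̂ = (92+1)(29+1)/(13+1) − 1 = 93·30/14 − 1
= 2790/14 − 1 ≈ 199.3 − 1 ≈ 198.3 → 198

N ≈ 198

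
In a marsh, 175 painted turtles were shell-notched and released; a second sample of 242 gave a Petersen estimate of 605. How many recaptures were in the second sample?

From N = M·C/R: R = M·C / N = 175·242 / 605 = 42350 / 605 = 70.

R = 70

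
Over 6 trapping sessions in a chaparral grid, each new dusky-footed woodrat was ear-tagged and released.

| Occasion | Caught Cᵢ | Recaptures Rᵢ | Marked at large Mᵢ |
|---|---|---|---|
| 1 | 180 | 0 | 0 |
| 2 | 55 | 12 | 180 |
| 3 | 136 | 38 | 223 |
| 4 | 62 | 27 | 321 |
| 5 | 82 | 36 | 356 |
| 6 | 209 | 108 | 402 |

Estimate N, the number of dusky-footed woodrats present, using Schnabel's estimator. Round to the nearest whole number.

Σ MᵢCᵢ = 0·180 + 180·55 + 223·136 + 321·62 + 356·82 + 402·209 = 0 + 9900 + 30328 + 19902 + 29192 + 84018 = 173340
Σ Rᵢ = 0 + 12 + 38 + 27 + 36 + 108 = 221
N̂ = 173340 / 221 ≈ 784.3 → 784

N ≈ 784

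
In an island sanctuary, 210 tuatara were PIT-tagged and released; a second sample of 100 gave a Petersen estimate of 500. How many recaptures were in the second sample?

From N = M·C/R: R = M·C / N = 210·100 / 500 = 21000 / 500 = 42.

R = 42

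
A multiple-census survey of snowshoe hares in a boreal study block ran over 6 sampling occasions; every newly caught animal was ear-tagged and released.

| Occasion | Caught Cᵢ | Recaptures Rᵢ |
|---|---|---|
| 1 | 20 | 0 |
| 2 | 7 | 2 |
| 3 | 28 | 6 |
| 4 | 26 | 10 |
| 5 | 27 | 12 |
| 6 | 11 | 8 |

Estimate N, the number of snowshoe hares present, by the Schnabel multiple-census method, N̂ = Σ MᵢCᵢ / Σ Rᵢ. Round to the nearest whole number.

N ≈ 122

Marked at large before each occasion: Mᵢ = Σⱼ<ᵢ (Cⱼ − Rⱼ) → M1=0, M2=20, M3=25, M4=47, M5=63, M6=78
Σ MᵢCᵢ = 0·20 + 20·7 + 25·28 + 47·26 + 63·27 + 78·11 = 0 + 140 + 700 + 1222 + 1701 + 858 = 4621
Σ Rᵢ = 0 + 2 + 6 + 10 + 12 + 8 = 38
N̂ = 4621 / 38 ≈ 121.6 → 122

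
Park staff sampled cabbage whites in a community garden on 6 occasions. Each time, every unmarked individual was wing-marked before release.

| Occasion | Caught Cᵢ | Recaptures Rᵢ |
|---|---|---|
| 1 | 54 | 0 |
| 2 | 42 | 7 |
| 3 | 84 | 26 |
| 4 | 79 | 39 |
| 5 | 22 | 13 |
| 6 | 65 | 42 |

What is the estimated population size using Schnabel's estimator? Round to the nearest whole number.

N ≈ 301

Marked at large before each occasion: Mᵢ = Σⱼ<ᵢ (Cⱼ − Rⱼ) → M1=0, M2=54, M3=89, M4=147, M5=187, M6=196
Σ MᵢCᵢ = 0·54 + 54·42 + 89·84 + 147·79 + 187·22 + 196·65 = 0 + 2268 + 7476 + 11613 + 4114 + 12740 = 38211
Σ Rᵢ = 0 + 7 + 26 + 39 + 13 + 42 = 127
N̂ = 38211 / 127 ≈ 300.9 → 301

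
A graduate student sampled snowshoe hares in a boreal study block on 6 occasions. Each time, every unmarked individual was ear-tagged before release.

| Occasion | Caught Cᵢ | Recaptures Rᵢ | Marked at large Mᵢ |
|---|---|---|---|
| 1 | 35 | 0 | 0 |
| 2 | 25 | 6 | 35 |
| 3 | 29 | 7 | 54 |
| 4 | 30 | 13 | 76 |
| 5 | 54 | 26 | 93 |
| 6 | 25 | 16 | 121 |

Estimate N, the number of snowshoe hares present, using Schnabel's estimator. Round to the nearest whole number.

Σ MᵢCᵢ = 0·35 + 35·25 + 54·29 + 76·30 + 93·54 + 121·25 = 0 + 875 + 1566 + 2280 + 5022 + 3025 = 12768
Σ Rᵢ = 0 + 6 + 7 + 13 + 26 + 16 = 68
N̂ = 12768 / 68 ≈ 187.8 → 188

N ≈ 188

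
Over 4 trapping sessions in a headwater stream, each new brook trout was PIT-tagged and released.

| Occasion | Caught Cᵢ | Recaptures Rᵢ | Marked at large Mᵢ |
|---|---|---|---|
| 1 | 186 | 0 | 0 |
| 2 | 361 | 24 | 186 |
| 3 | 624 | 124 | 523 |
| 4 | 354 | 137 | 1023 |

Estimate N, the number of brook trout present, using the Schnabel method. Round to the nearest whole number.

N ≈ 2651

Σ MᵢCᵢ = 0·186 + 186·361 + 523·624 + 1023·354 = 0 + 67146 + 326352 + 362142 = 755640
Σ Rᵢ = 0 + 24 + 124 + 137 = 285
N̂ = 755640 / 285 ≈ 2651.4 → 2651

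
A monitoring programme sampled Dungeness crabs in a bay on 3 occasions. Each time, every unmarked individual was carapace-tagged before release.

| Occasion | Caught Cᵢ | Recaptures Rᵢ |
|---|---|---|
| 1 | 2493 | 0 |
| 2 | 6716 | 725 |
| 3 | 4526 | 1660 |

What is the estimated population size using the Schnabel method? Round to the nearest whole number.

Marked at large before each occasion: Mᵢ = Σⱼ<ᵢ (Cⱼ − Rⱼ) → M1=0, M2=2493, M3=8484
Σ MᵢCᵢ = 0·2493 + 2493·6716 + 8484·4526 = 0 + 16742988 + 38398584 = 55141572
Σ Rᵢ = 0 + 725 + 1660 = 2385
N̂ = 55141572 / 2385 ≈ 23120.2 → 23120

N ≈ 23,120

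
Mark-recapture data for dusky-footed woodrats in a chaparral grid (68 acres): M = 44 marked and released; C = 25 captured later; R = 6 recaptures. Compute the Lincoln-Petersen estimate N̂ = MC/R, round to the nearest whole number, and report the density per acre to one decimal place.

N̂ = 44·25/6 = 1100/6 ≈ 183.3 → 183
Density = N̂ / area = 183 / 68 ≈ 2.69 → 2.7 per acre

density ≈ 2.7 dusky-footed woodrats per acre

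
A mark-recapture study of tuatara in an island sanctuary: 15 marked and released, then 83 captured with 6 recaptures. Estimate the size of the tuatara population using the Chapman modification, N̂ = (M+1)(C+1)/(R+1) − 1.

N̂ = (15+1)(83+1)/(6+1) − 1 = 16·84/7 − 1
= 1344/7 − 1 = 192 − 1 = 191

N = 191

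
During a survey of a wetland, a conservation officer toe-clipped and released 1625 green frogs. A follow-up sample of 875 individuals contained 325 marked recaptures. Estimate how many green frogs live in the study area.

N = (1625 × 875) / 325 = 1421875 / 325 = 4375

N = 4375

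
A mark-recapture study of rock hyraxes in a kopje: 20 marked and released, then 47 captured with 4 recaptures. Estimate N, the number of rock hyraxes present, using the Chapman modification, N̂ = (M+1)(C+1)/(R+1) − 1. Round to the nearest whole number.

N̂ = (20+1)(47+1)/(4+1) − 1 = 21·48/5 − 1
= 1008/5 − 1 ≈ 201.6 − 1 ≈ 200.6 → 201

N ≈ 201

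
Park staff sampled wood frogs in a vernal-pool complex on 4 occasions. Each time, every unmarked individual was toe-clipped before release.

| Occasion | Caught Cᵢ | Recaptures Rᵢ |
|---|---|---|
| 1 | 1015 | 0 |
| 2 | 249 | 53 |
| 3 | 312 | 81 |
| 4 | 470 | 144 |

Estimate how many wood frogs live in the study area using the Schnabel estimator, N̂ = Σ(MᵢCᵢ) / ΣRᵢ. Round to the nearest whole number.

N ≈ 4706

Marked at large before each occasion: Mᵢ = Σⱼ<ᵢ (Cⱼ − Rⱼ) → M1=0, M2=1015, M3=1211, M4=1442
Σ MᵢCᵢ = 0·1015 + 1015·249 + 1211·312 + 1442·470 = 0 + 252735 + 377832 + 677740 = 1308307
Σ Rᵢ = 0 + 53 + 81 + 144 = 278
N̂ = 1308307 / 278 ≈ 4706.1 → 4706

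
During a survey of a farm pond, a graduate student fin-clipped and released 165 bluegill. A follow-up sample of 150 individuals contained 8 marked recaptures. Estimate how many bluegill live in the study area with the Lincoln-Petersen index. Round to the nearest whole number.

The marked fraction in the recapture sample should equal the marked fraction in the population: 8/150 = 165/N.
N = (165 × 150) / 8 = 24750 / 8 ≈ 3093.8 → 3094

N ≈ 3094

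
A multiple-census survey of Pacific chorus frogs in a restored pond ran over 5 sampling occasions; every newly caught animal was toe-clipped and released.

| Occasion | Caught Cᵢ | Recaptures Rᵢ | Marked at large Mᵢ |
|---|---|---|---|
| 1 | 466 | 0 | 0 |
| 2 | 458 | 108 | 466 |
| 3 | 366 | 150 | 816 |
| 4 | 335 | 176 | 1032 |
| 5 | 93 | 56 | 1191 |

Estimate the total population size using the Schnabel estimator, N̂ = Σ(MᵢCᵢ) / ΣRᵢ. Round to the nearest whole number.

N ≈ 1977

Σ MᵢCᵢ = 0·466 + 466·458 + 816·366 + 1032·335 + 1191·93 = 0 + 213428 + 298656 + 345720 + 110763 = 968567
Σ Rᵢ = 0 + 108 + 150 + 176 + 56 = 490
N̂ = 968567 / 490 ≈ 1976.7 → 1977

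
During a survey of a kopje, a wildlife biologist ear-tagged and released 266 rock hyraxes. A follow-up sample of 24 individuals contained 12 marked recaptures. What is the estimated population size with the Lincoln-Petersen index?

N = (266 × 24) / 12 = 6384 / 12 = 532

N = 532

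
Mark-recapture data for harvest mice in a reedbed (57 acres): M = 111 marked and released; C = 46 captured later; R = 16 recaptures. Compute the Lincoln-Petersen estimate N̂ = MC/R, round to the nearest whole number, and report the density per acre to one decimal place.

N̂ = 111·46/16 = 5106/16 ≈ 319.1 → 319
Density = N̂ / area = 319 / 57 ≈ 5.60 → 5.6 per acre

density ≈ 5.6 harvest mice per acre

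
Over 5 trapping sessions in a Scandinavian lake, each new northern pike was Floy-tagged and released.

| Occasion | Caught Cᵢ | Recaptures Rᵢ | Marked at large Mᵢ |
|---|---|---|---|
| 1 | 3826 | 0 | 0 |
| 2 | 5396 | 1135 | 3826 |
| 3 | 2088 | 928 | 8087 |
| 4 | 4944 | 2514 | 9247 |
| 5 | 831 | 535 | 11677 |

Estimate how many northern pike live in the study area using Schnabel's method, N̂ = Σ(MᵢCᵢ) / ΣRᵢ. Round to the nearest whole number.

Σ MᵢCᵢ = 0·3826 + 3826·5396 + 8087·2088 + 9247·4944 + 11677·831 = 0 + 20645096 + 16885656 + 45717168 + 9703587 = 92951507
Σ Rᵢ = 0 + 1135 + 928 + 2514 + 535 = 5112
N̂ = 92951507 / 5112 ≈ 18183.0 → 18183

N ≈ 18,183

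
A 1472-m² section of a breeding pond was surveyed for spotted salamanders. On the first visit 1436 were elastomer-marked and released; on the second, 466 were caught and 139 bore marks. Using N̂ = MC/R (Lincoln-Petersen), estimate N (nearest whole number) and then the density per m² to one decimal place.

density ≈ 3.3 spotted salamanders per m²

N̂ = 1436·466/139 = 669176/139 ≈ 4814.2 → 4814
Density = N̂ / area = 4814 / 1472 ≈ 3.27 → 3.3 per m²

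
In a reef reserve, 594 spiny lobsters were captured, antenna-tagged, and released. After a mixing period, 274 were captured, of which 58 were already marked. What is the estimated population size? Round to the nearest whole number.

N = (594 × 274) / 58 = 162756 / 58 ≈ 2806.1 → 2806

N ≈ 2806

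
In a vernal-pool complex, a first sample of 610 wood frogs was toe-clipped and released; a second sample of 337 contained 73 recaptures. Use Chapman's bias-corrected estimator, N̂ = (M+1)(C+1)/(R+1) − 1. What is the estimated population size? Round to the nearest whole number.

N ≈ 2790

N̂ = (610+1)(337+1)/(73+1) − 1 = 611·338/74 − 1
= 206518/74 − 1 ≈ 2790.8 − 1 ≈ 2789.8 → 2790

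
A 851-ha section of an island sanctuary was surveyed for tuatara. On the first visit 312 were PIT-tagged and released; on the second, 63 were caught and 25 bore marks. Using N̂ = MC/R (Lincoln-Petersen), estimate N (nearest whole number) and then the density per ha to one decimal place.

density ≈ 0.9 tuatara per ha

N̂ = 312·63/25 = 19656/25 ≈ 786.2 → 786
Density = N̂ / area = 786 / 851 ≈ 0.92 → 0.9 per ha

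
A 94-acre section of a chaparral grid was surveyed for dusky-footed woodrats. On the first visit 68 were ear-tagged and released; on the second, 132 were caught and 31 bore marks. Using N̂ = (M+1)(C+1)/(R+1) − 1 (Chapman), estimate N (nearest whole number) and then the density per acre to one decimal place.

N̂ = 69·133/32 − 1 = 9177/32 − 1 ≈ 285.8 → 286
Density = N̂ / area = 286 / 94 ≈ 3.04 → 3.0 per acre

density ≈ 3.0 dusky-footed woodrats per acre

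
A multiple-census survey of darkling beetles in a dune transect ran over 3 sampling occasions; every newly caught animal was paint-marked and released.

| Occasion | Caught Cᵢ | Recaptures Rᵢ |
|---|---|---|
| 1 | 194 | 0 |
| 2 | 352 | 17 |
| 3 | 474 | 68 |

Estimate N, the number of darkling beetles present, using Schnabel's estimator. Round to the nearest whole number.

Marked at large before each occasion: Mᵢ = Σⱼ<ᵢ (Cⱼ − Rⱼ) → M1=0, M2=194, M3=529
Σ MᵢCᵢ = 0·194 + 194·352 + 529·474 = 0 + 68288 + 250746 = 319034
Σ Rᵢ = 0 + 17 + 68 = 85
N̂ = 319034 / 85 ≈ 3753.3 → 3753

N ≈ 3753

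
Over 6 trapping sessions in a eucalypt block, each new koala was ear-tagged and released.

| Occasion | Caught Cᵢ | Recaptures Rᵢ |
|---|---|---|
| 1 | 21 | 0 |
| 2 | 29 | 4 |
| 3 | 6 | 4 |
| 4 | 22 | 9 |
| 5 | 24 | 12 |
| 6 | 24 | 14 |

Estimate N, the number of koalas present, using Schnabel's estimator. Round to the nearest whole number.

Marked at large before each occasion: Mᵢ = Σⱼ<ᵢ (Cⱼ − Rⱼ) → M1=0, M2=21, M3=46, M4=48, M5=61, M6=73
Σ MᵢCᵢ = 0·21 + 21·29 + 46·6 + 48·22 + 61·24 + 73·24 = 0 + 609 + 276 + 1056 + 1464 + 1752 = 5157
Σ Rᵢ = 0 + 4 + 4 + 9 + 12 + 14 = 43
N̂ = 5157 / 43 ≈ 119.9 → 120

N ≈ 120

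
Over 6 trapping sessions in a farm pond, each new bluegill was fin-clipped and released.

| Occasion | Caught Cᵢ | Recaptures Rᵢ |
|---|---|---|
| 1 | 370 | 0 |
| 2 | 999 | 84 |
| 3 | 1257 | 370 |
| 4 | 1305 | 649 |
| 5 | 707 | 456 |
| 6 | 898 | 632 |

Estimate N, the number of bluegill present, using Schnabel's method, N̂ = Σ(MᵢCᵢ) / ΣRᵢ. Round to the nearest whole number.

Marked at large before each occasion: Mᵢ = Σⱼ<ᵢ (Cⱼ − Rⱼ) → M1=0, M2=370, M3=1285, M4=2172, M5=2828, M6=3079
Σ MᵢCᵢ = 0·370 + 370·999 + 1285·1257 + 2172·1305 + 2828·707 + 3079·898 = 0 + 369630 + 1615245 + 2834460 + 1999396 + 2764942 = 9583673
Σ Rᵢ = 0 + 84 + 370 + 649 + 456 + 632 = 2191
N̂ = 9583673 / 2191 ≈ 4374.1 → 4374

N ≈ 4374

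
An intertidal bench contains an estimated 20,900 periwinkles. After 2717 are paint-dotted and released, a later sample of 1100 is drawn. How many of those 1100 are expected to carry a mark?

The marked fraction of the population is 2717/20900, so in a sample of 1100 expect C·(M/N) marked.
E[R] = 2717 × 1100 / 20900 = 2988700 / 20900 = 143

expected recaptures = 143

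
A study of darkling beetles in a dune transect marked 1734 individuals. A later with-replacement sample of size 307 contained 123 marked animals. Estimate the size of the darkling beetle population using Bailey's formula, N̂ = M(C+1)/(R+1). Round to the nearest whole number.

N̂ = 1734·(307+1)/(123+1) = 1734·308/124 = 534072/124 ≈ 4307.0 → 4307

N ≈ 4307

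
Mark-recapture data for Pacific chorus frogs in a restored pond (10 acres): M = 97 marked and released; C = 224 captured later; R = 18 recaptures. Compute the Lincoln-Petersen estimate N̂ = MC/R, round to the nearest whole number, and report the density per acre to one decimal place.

N̂ = 97·224/18 = 21728/18 ≈ 1207.1 → 1207
Density = N̂ / area = 1207 / 10 ≈ 120.70 → 120.7 per acre

density ≈ 120.7 Pacific chorus frogs per acre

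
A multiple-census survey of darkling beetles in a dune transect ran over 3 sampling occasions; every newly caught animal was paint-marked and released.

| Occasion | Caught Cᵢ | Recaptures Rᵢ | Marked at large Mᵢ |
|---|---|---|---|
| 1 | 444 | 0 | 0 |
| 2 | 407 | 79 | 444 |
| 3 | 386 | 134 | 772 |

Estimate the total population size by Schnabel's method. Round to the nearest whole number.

Σ MᵢCᵢ = 0·444 + 444·407 + 772·386 = 0 + 180708 + 297992 = 478700
Σ Rᵢ = 0 + 79 + 134 = 213
N̂ = 478700 / 213 ≈ 2247.4 → 2247

N ≈ 2247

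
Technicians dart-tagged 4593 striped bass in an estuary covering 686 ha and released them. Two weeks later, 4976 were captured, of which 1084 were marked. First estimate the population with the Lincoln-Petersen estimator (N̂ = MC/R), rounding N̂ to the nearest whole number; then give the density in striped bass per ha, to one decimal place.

N̂ = 4593·4976/1084 = 22854768/1084 ≈ 21083.7 → 21084
Density = N̂ / area = 21084 / 686 ≈ 30.73 → 30.7 per ha

density ≈ 30.7 striped bass per ha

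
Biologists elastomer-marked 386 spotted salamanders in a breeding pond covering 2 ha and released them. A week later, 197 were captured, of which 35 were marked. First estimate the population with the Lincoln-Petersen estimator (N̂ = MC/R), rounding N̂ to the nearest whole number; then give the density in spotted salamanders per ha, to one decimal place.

N̂ = 386·197/35 = 76042/35 ≈ 2172.6 → 2173
Density = N̂ / area = 2173 / 2 ≈ 1086.50 → 1086.5 per ha

density ≈ 1086.5 spotted salamanders per ha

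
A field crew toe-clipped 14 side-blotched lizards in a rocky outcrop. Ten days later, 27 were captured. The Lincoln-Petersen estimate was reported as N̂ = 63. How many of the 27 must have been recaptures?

From N = M·C/R: R = M·C / N = 14·27 / 63 = 378 / 63 = 6.

R = 6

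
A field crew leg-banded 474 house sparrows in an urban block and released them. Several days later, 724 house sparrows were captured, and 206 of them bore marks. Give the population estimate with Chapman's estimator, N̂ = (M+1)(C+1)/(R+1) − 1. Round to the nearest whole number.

N ≈ 1663

N̂ = (474+1)(724+1)/(206+1) − 1 = 475·725/207 − 1
= 344375/207 − 1 ≈ 1663.6 − 1 ≈ 1662.6 → 1663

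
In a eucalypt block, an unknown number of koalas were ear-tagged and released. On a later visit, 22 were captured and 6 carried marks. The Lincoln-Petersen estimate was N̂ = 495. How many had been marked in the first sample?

From N = M·C/R: M = N·R / C = 495·6 / 22 = 2970 / 22 = 135.

M = 135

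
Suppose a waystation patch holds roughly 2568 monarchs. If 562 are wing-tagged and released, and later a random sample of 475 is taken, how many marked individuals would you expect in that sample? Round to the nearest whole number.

expected recaptures ≈ 104

The marked fraction of the population is 562/2568, so in a sample of 475 expect C·(M/N) marked.
E[R] = 562 × 475 / 2568 = 266950 / 2568 ≈ 104.0 → 104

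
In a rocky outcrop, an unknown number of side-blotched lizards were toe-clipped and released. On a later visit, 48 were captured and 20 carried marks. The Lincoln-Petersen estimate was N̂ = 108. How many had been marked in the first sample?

M = 45

From N = M·C/R: M = N·R / C = 108·20 / 48 = 2160 / 48 = 45.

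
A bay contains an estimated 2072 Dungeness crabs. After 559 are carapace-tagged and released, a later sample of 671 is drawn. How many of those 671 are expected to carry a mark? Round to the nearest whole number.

expected recaptures ≈ 181

The marked fraction of the population is 559/2072, so in a sample of 671 expect C·(M/N) marked.
E[R] = 559 × 671 / 2072 = 375089 / 2072 ≈ 181.0 → 181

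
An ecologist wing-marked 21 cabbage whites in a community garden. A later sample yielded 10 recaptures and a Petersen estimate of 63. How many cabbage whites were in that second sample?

From N = M·C/R: C = N·R / M = 63·10 / 21 = 630 / 21 = 30.

C = 30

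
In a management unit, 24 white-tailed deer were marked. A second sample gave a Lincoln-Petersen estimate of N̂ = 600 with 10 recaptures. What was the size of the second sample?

From N = M·C/R: C = N·R / M = 600·10 / 24 = 6000 / 24 = 250.

C = 250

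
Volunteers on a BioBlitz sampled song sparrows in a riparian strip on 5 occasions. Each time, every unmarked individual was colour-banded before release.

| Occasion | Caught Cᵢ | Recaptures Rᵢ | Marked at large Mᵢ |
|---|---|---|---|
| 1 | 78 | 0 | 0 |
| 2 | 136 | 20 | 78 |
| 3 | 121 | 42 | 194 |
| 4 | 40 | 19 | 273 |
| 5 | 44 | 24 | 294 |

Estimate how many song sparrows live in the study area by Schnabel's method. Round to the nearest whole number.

N ≈ 552

Σ MᵢCᵢ = 0·78 + 78·136 + 194·121 + 273·40 + 294·44 = 0 + 10608 + 23474 + 10920 + 12936 = 57938
Σ Rᵢ = 0 + 20 + 42 + 19 + 24 = 105
N̂ = 57938 / 105 ≈ 551.8 → 552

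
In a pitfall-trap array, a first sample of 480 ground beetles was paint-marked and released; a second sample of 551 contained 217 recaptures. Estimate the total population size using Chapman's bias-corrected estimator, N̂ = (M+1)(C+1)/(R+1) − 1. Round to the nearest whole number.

N ≈ 1217

N̂ = (480+1)(551+1)/(217+1) − 1 = 481·552/218 − 1
= 265512/218 − 1 ≈ 1217.9 − 1 ≈ 1216.9 → 1217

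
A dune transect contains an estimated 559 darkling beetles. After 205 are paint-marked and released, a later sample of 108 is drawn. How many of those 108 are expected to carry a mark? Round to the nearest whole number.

The marked fraction of the population is 205/559, so in a sample of 108 expect C·(M/N) marked.
E[R] = 205 × 108 / 559 = 22140 / 559 ≈ 39.6 → 40

expected recaptures ≈ 40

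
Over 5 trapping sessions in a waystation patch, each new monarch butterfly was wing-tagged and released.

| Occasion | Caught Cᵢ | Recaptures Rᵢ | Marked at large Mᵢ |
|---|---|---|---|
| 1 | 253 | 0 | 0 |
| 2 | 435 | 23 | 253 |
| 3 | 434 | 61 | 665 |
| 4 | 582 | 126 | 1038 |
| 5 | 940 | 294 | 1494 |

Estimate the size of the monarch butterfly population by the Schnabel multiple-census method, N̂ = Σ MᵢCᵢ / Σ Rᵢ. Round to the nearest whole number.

Σ MᵢCᵢ = 0·253 + 253·435 + 665·434 + 1038·582 + 1494·940 = 0 + 110055 + 288610 + 604116 + 1404360 = 2407141
Σ Rᵢ = 0 + 23 + 61 + 126 + 294 = 504
N̂ = 2407141 / 504 ≈ 4776.1 → 4776

N ≈ 4776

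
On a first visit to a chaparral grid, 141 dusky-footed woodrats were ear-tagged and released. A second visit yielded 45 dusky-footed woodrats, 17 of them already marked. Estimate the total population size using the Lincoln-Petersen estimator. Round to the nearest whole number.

If marked individuals mix randomly, R/C ≈ M/N, giving N ≈ M·C/R.
N = (141 × 45) / 17 = 6345 / 17 ≈ 373.2 → 373

N ≈ 373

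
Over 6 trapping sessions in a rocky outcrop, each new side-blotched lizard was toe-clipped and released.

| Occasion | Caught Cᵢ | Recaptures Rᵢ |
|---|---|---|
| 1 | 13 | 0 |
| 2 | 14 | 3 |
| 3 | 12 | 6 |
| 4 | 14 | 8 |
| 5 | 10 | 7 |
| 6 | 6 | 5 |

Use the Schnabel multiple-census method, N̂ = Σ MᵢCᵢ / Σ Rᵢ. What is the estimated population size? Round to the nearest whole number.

N ≈ 51

Marked at large before each occasion: Mᵢ = Σⱼ<ᵢ (Cⱼ − Rⱼ) → M1=0, M2=13, M3=24, M4=30, M5=36, M6=39
Σ MᵢCᵢ = 0·13 + 13·14 + 24·12 + 30·14 + 36·10 + 39·6 = 0 + 182 + 288 + 420 + 360 + 234 = 1484
Σ Rᵢ = 0 + 3 + 6 + 8 + 7 + 5 = 29
N̂ = 1484 / 29 ≈ 51.2 → 51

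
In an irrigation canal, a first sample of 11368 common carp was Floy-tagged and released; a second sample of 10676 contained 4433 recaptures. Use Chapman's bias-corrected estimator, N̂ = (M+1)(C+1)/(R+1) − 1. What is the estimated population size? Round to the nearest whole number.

N ≈ 27,375

N̂ = (11368+1)(10676+1)/(4433+1) − 1 = 11369·10677/4434 − 1
= 121386813/4434 − 1 ≈ 27376.4 − 1 ≈ 27375.4 → 27375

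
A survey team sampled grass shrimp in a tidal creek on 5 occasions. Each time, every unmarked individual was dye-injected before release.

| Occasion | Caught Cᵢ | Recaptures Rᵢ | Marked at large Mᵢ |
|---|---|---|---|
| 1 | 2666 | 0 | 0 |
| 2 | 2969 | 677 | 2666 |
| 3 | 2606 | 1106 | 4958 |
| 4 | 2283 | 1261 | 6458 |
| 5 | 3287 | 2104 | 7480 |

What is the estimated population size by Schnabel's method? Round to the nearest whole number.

Σ MᵢCᵢ = 0·2666 + 2666·2969 + 4958·2606 + 6458·2283 + 7480·3287 = 0 + 7915354 + 12920548 + 14743614 + 24586760 = 60166276
Σ Rᵢ = 0 + 677 + 1106 + 1261 + 2104 = 5148
N̂ = 60166276 / 5148 ≈ 11687.3 → 11687

N ≈ 11,687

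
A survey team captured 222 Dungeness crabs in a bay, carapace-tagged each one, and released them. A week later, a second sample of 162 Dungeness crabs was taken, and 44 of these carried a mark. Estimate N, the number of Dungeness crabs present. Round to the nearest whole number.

N ≈ 817

Lincoln-Petersen assumes M/N = R/C, so N = M·C / R.
N = (222 × 162) / 44 = 35964 / 44 ≈ 817.4 → 817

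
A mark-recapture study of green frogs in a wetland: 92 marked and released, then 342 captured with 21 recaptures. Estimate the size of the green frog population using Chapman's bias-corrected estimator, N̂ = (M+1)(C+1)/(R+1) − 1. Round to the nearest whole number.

N ≈ 1449

N̂ = (92+1)(342+1)/(21+1) − 1 = 93·343/22 − 1
= 31899/22 − 1 ≈ 1450.0 − 1 ≈ 1449.0 → 1449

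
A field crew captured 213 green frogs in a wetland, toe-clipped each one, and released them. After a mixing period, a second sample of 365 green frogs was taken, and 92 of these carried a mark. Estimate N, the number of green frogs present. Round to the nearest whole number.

If marked individuals mix randomly, R/C ≈ M/N, giving N ≈ M·C/R.
N = (213 × 365) / 92 = 77745 / 92 ≈ 845.1 → 845

N ≈ 845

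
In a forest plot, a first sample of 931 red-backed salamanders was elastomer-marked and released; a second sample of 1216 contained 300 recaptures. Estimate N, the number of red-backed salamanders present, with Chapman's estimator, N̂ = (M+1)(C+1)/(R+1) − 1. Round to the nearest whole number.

N̂ = (931+1)(1216+1)/(300+1) − 1 = 932·1217/301 − 1
= 1134244/301 − 1 ≈ 3768.3 − 1 ≈ 3767.3 → 3767

N ≈ 3767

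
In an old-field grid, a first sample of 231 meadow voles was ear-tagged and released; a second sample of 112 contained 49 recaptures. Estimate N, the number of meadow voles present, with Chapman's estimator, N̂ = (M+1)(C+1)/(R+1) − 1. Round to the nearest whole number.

N ≈ 523

N̂ = (231+1)(112+1)/(49+1) − 1 = 232·113/50 − 1
= 26216/50 − 1 ≈ 524.3 − 1 ≈ 523.3 → 523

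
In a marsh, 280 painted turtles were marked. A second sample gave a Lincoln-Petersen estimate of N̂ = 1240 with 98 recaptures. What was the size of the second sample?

From N = M·C/R: C = N·R / M = 1240·98 / 280 = 121520 / 280 = 434.

C = 434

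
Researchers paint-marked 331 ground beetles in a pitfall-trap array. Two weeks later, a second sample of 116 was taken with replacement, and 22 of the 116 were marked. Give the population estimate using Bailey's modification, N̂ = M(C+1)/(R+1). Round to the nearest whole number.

N ≈ 1684

N̂ = 331·(116+1)/(22+1) = 331·117/23 = 38727/23 ≈ 1683.8 → 1684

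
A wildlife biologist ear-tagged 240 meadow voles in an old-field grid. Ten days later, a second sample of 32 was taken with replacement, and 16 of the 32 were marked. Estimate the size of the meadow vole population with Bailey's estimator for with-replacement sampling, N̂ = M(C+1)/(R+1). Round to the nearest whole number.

N̂ = 240·(32+1)/(16+1) = 240·33/17 = 7920/17 ≈ 465.9 → 466

N ≈ 466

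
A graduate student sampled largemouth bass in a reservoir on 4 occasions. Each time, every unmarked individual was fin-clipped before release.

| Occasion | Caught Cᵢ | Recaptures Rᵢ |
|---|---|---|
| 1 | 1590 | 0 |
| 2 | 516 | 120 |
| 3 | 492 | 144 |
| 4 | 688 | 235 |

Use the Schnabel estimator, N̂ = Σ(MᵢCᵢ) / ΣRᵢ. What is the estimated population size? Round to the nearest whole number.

N ≈ 6820

Marked at large before each occasion: Mᵢ = Σⱼ<ᵢ (Cⱼ − Rⱼ) → M1=0, M2=1590, M3=1986, M4=2334
Σ MᵢCᵢ = 0·1590 + 1590·516 + 1986·492 + 2334·688 = 0 + 820440 + 977112 + 1605792 = 3403344
Σ Rᵢ = 0 + 120 + 144 + 235 = 499
N̂ = 3403344 / 499 ≈ 6820.3 → 6820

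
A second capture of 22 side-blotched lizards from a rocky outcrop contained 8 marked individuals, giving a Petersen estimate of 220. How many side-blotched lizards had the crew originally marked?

M = 80

From N = M·C/R: M = N·R / C = 220·8 / 22 = 1760 / 22 = 80.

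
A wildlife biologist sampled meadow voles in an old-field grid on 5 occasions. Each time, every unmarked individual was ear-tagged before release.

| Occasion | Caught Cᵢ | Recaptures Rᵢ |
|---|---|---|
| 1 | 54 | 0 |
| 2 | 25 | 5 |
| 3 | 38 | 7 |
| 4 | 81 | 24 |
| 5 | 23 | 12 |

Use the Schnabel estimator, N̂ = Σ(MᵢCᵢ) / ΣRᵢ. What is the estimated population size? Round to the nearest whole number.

Marked at large before each occasion: Mᵢ = Σⱼ<ᵢ (Cⱼ − Rⱼ) → M1=0, M2=54, M3=74, M4=105, M5=162
Σ MᵢCᵢ = 0·54 + 54·25 + 74·38 + 105·81 + 162·23 = 0 + 1350 + 2812 + 8505 + 3726 = 16393
Σ Rᵢ = 0 + 5 + 7 + 24 + 12 = 48
N̂ = 16393 / 48 ≈ 341.5 → 342

N ≈ 342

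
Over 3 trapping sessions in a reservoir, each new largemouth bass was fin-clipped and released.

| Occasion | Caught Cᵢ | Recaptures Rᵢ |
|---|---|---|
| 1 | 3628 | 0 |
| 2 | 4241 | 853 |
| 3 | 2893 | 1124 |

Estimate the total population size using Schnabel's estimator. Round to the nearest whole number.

N ≈ 18,049

Marked at large before each occasion: Mᵢ = Σⱼ<ᵢ (Cⱼ − Rⱼ) → M1=0, M2=3628, M3=7016
Σ MᵢCᵢ = 0·3628 + 3628·4241 + 7016·2893 = 0 + 15386348 + 20297288 = 35683636
Σ Rᵢ = 0 + 853 + 1124 = 1977
N̂ = 35683636 / 1977 ≈ 18049.4 → 18049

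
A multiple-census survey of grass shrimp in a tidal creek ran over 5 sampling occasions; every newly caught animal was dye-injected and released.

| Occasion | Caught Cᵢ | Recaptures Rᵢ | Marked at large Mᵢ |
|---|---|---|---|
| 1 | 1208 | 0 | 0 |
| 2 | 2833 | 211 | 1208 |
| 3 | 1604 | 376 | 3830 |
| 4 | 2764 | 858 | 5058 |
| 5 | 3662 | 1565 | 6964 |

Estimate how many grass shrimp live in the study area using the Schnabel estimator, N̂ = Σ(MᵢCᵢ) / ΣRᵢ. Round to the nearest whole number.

N ≈ 16,295

Σ MᵢCᵢ = 0·1208 + 1208·2833 + 3830·1604 + 5058·2764 + 6964·3662 = 0 + 3422264 + 6143320 + 13980312 + 25502168 = 49048064
Σ Rᵢ = 0 + 211 + 376 + 858 + 1565 = 3010
N̂ = 49048064 / 3010 ≈ 16295.0 → 16295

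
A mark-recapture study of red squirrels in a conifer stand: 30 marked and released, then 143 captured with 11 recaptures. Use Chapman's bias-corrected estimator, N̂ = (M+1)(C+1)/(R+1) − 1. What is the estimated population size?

N = 371

N̂ = (30+1)(143+1)/(11+1) − 1 = 31·144/12 − 1
= 4464/12 − 1 = 372 − 1 = 371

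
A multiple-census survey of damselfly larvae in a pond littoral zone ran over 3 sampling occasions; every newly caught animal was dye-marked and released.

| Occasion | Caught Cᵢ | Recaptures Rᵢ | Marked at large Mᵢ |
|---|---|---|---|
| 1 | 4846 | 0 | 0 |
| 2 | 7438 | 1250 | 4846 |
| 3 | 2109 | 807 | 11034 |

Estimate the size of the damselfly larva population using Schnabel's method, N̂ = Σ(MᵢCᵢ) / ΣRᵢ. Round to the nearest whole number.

Σ MᵢCᵢ = 0·4846 + 4846·7438 + 11034·2109 = 0 + 36044548 + 23270706 = 59315254
Σ Rᵢ = 0 + 1250 + 807 = 2057
N̂ = 59315254 / 2057 ≈ 28835.8 → 28836

N ≈ 28,836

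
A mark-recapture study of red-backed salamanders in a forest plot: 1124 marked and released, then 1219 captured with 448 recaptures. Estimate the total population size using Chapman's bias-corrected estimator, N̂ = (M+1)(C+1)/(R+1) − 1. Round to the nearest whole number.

N ≈ 3056

N̂ = (1124+1)(1219+1)/(448+1) − 1 = 1125·1220/449 − 1
= 1372500/449 − 1 ≈ 3056.8 − 1 ≈ 3055.8 → 3056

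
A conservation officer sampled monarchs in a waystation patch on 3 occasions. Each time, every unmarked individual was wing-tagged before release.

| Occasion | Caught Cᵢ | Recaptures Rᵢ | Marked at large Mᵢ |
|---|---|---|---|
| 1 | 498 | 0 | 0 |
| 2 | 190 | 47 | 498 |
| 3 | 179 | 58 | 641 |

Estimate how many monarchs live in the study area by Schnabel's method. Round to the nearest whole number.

Σ MᵢCᵢ = 0·498 + 498·190 + 641·179 = 0 + 94620 + 114739 = 209359
Σ Rᵢ = 0 + 47 + 58 = 105
N̂ = 209359 / 105 ≈ 1993.9 → 1994

N ≈ 1994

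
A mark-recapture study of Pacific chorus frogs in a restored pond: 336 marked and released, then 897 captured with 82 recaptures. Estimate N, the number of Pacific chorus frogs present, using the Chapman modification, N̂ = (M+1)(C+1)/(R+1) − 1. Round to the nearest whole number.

N̂ = (336+1)(897+1)/(82+1) − 1 = 337·898/83 − 1
= 302626/83 − 1 ≈ 3646.1 − 1 ≈ 3645.1 → 3645

N ≈ 3645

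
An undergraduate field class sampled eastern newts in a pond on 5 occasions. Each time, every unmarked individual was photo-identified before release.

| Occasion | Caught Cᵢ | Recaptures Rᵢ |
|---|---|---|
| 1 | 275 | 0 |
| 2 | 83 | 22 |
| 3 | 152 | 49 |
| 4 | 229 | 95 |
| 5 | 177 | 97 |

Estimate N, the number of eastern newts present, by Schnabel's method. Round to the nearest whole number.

N ≈ 1049

Marked at large before each occasion: Mᵢ = Σⱼ<ᵢ (Cⱼ − Rⱼ) → M1=0, M2=275, M3=336, M4=439, M5=573
Σ MᵢCᵢ = 0·275 + 275·83 + 336·152 + 439·229 + 573·177 = 0 + 22825 + 51072 + 100531 + 101421 = 275849
Σ Rᵢ = 0 + 22 + 49 + 95 + 97 = 263
N̂ = 275849 / 263 ≈ 1048.9 → 1049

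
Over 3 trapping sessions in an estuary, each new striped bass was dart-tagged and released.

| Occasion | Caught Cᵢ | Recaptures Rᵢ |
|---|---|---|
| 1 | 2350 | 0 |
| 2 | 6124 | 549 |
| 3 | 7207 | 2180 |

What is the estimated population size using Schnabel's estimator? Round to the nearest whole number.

Marked at large before each occasion: Mᵢ = Σⱼ<ᵢ (Cⱼ − Rⱼ) → M1=0, M2=2350, M3=7925
Σ MᵢCᵢ = 0·2350 + 2350·6124 + 7925·7207 = 0 + 14391400 + 57115475 = 71506875
Σ Rᵢ = 0 + 549 + 2180 = 2729
N̂ = 71506875 / 2729 ≈ 26202.6 → 26203

N ≈ 26,203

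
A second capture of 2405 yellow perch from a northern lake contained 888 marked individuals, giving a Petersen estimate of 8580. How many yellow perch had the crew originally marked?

From N = M·C/R: M = N·R / C = 8580·888 / 2405 = 7619040 / 2405 = 3168.

M = 3168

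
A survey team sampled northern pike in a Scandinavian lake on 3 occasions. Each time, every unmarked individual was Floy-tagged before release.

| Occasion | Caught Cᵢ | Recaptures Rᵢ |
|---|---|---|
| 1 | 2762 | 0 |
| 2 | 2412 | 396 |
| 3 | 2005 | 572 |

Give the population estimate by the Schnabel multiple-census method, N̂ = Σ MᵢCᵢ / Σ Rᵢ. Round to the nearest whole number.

N ≈ 16,779

Marked at large before each occasion: Mᵢ = Σⱼ<ᵢ (Cⱼ − Rⱼ) → M1=0, M2=2762, M3=4778
Σ MᵢCᵢ = 0·2762 + 2762·2412 + 4778·2005 = 0 + 6661944 + 9579890 = 16241834
Σ Rᵢ = 0 + 396 + 572 = 968
N̂ = 16241834 / 968 ≈ 16778.8 → 16779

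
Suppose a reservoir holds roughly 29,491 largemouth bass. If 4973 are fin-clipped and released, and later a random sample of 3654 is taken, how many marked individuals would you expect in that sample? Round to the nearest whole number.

The marked fraction of the population is 4973/29491, so in a sample of 3654 expect C·(M/N) marked.
E[R] = 4973 × 3654 / 29491 = 18171342 / 29491 ≈ 616.2 → 616

expected recaptures ≈ 616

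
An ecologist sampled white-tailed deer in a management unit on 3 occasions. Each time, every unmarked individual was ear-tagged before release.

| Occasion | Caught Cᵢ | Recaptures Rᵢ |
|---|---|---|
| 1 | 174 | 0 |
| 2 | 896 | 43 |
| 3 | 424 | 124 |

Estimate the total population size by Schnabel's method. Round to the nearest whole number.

N ≈ 3541

Marked at large before each occasion: Mᵢ = Σⱼ<ᵢ (Cⱼ − Rⱼ) → M1=0, M2=174, M3=1027
Σ MᵢCᵢ = 0·174 + 174·896 + 1027·424 = 0 + 155904 + 435448 = 591352
Σ Rᵢ = 0 + 43 + 124 = 167
N̂ = 591352 / 167 ≈ 3541.0 → 3541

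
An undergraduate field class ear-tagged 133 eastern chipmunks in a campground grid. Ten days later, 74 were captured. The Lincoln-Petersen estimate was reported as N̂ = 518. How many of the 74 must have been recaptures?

From N = M·C/R: R = M·C / N = 133·74 / 518 = 9842 / 518 = 19.

R = 19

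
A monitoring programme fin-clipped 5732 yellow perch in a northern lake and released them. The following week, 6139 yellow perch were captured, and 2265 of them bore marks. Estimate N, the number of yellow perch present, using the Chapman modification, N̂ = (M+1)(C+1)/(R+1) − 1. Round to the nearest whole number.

N ≈ 15,533

N̂ = (5732+1)(6139+1)/(2265+1) − 1 = 5733·6140/2266 − 1
= 35200620/2266 − 1 ≈ 15534.3 − 1 ≈ 15533.3 → 15533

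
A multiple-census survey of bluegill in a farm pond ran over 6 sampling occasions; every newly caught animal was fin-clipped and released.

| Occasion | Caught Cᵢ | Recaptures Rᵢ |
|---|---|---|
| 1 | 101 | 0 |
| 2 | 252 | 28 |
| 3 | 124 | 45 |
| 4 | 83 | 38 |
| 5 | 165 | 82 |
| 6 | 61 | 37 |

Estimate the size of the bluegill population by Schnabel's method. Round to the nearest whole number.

N ≈ 895

Marked at large before each occasion: Mᵢ = Σⱼ<ᵢ (Cⱼ − Rⱼ) → M1=0, M2=101, M3=325, M4=404, M5=449, M6=532
Σ MᵢCᵢ = 0·101 + 101·252 + 325·124 + 404·83 + 449·165 + 532·61 = 0 + 25452 + 40300 + 33532 + 74085 + 32452 = 205821
Σ Rᵢ = 0 + 28 + 45 + 38 + 82 + 37 = 230
N̂ = 205821 / 230 ≈ 894.9 → 895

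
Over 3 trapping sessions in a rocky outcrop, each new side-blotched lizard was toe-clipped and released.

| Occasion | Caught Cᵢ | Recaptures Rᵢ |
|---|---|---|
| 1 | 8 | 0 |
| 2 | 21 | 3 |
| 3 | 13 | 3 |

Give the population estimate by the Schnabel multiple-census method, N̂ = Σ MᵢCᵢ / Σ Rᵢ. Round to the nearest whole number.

N ≈ 84

Marked at large before each occasion: Mᵢ = Σⱼ<ᵢ (Cⱼ − Rⱼ) → M1=0, M2=8, M3=26
Σ MᵢCᵢ = 0·8 + 8·21 + 26·13 = 0 + 168 + 338 = 506
Σ Rᵢ = 0 + 3 + 3 = 6
N̂ = 506 / 6 ≈ 84.3 → 84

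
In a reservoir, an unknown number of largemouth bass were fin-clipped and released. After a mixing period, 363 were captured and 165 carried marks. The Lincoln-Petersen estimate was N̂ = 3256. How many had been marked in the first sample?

M = 1480

From N = M·C/R: M = N·R / C = 3256·165 / 363 = 537240 / 363 = 1480.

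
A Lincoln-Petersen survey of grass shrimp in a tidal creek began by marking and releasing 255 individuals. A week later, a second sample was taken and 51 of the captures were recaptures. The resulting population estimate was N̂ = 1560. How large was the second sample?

C = 312

From N = M·C/R: C = N·R / M = 1560·51 / 255 = 79560 / 255 = 312.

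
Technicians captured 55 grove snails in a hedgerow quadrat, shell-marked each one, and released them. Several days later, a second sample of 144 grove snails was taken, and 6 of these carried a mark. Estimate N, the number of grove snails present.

N = (55 × 144) / 6 = 7920 / 6 = 1320

N = 1320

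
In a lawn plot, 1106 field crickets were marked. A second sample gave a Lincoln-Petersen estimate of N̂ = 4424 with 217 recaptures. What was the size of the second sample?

From N = M·C/R: C = N·R / M = 4424·217 / 1106 = 960008 / 1106 = 868.

C = 868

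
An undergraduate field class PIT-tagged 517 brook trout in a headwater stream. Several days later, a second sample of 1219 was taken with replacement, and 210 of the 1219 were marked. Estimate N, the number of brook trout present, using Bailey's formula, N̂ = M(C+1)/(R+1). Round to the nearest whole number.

N ≈ 2989

N̂ = 517·(1219+1)/(210+1) = 517·1220/211 = 630740/211 ≈ 2989.3 → 2989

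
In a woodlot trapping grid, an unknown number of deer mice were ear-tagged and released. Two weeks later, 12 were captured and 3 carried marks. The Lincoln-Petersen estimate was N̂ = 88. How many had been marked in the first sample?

From N = M·C/R: M = N·R / C = 88·3 / 12 = 264 / 12 = 22.

M = 22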